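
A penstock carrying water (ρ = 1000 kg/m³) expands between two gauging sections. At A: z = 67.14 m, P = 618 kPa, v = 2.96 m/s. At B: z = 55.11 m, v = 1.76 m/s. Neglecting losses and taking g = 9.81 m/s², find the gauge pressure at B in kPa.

Pressure head at A: ψ₁ = P₁/(ρg) = 618×1000 / (1000 × 9.81) = 63.00 m.
Velocity heads: v₁²/2g = 2.96²/19.62 = 0.447 m; v₂²/2g = 1.76²/19.62 = 0.158 m.
Total head H = z₁ + ψ₁ + v₁²/2g = 67.14 + 63.00 + 0.447 = 130.59 m.
ψ₂ = H − z₂ − v₂²/2g = 130.59 − 55.11 − 0.158 = 75.32 m.
P₂ = ρgψ₂ = 1000 × 9.81 × 75.32 ≈ 739 kPa.

P₂ ≈ 739 kPa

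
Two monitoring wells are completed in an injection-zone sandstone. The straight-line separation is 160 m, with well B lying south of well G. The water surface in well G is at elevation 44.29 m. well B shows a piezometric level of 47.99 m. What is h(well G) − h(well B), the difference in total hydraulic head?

Total head at well G: h = 44.29 m (water level in the piezometer is the total head).
Total head at well B: h = 47.99 m (water level in the piezometer is the total head).
Head difference: h(well G) − h(well B) = 44.29 − 47.99 = -3.70 m.

Δh ≈ -3.70 m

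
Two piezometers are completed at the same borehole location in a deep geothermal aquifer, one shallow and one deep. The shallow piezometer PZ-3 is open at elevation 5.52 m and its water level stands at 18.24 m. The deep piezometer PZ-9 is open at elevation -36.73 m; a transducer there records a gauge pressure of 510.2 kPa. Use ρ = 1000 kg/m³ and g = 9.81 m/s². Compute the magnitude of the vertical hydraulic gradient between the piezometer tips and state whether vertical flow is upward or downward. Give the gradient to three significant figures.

Total head at PZ-3: h = 18.24 m (water level in the standpipe).
Pressure head at PZ-9: ψ = P/(ρg) = 510.2×1000 / (1000 × 9.81) = 52.01 m.
Total head at PZ-9: h = z + ψ = -36.73 + 52.01 = 15.28 m.
Δh = h(PZ-3) − h(PZ-9) = 18.24 − 15.28 = 2.96 m.
Vertical separation Δz = 5.52 − (-36.73) = 42.25 m.
|i_v| = |Δh| / Δz = 2.96 / 42.25 = 0.0701.
Head is higher in the shallow piezometer, so vertical flow is downward (recharge condition).

|i_v| ≈ 0.0701; vertical flow is downward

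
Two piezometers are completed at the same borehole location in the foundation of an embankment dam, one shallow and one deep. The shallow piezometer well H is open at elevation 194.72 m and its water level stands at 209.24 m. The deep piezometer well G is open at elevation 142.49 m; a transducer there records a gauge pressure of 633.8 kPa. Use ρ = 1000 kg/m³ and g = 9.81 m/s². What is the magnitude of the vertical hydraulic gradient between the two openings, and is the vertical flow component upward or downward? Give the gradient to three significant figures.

Total head at well H: h = 209.24 m (water level in the standpipe).
Pressure head at well G: ψ = P/(ρg) = 633.8×1000 / (1000 × 9.81) = 64.61 m.
Total head at well G: h = z + ψ = 142.49 + 64.61 = 207.10 m.
Δh = h(well H) − h(well G) = 209.24 − 207.10 = 2.14 m.
Vertical separation Δz = 194.72 − 142.49 = 52.23 m.
|i_v| = |Δh| / Δz = 2.14 / 52.23 = 0.0410.
Head is higher in the shallow piezometer, so vertical flow is downward (recharge condition).

|i_v| ≈ 0.0410; vertical flow is downward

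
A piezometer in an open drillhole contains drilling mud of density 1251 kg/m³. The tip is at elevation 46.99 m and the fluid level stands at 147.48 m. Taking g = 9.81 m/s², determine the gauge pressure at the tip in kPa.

Pressure head ψ = h − z = 147.48 − 46.99 = 100.49 m.
P = ρgψ = 1251 × 9.81 × 100.49 = 1233244 Pa ≈ 1230 kPa.

P ≈ 1230 kPa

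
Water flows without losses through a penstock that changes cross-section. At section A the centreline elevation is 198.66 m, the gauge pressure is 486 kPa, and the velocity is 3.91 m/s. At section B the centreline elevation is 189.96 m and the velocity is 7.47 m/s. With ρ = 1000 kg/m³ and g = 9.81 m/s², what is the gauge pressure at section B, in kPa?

Pressure head at A: ψ₁ = P₁/(ρg) = 486×1000 / (1000 × 9.81) = 49.54 m.
Velocity heads: v₁²/2g = 3.91²/19.62 = 0.779 m; v₂²/2g = 7.47²/19.62 = 2.844 m.
Total head H = z₁ + ψ₁ + v₁²/2g = 198.66 + 49.54 + 0.779 = 248.98 m.
ψ₂ = H − z₂ − v₂²/2g = 248.98 − 189.96 − 2.844 = 56.18 m.
P₂ = ρgψ₂ = 1000 × 9.81 × 56.18 ≈ 551 kPa.

P₂ ≈ 551 kPa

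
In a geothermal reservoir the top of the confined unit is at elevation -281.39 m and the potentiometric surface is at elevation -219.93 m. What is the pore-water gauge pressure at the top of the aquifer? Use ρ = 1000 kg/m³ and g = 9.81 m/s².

P ≈ 603 kPa

Pressure head at the aquifer top: ψ = h − z = -219.93 − (-281.39) = 61.46 m.
P = ρgψ = 1000 × 9.81 × 61.46 = 602923 Pa ≈ 603 kPa.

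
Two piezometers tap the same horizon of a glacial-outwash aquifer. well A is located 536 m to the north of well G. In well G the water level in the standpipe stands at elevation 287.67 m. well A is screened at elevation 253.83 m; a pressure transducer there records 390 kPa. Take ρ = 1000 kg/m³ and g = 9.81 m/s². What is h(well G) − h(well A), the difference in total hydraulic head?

Δh ≈ -5.92 m

Total head at well G: h = 287.67 m (water level in the piezometer is the total head).
Pressure head at well A: ψ = P/(ρg) = 390×1000 / (1000 × 9.81) = 39.76 m.
Total head at well A: h = z + ψ = 253.83 + 39.76 = 293.59 m.
Head difference: h(well G) − h(well A) = 287.67 − 293.59 = -5.92 m.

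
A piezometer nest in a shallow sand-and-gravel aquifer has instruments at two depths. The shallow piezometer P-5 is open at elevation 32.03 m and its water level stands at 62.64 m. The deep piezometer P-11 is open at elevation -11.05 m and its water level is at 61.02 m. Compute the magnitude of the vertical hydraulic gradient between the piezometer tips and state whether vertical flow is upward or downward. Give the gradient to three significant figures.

Total head at P-5: h = 62.64 m (water level in the standpipe).
Total head at P-11: h = 61.02 m.
Δh = h(P-5) − h(P-11) = 62.64 − 61.02 = 1.62 m.
Vertical separation Δz = 32.03 − (-11.05) = 43.08 m.
|i_v| = |Δh| / Δz = 1.62 / 43.08 = 0.0376.
Head is higher in the shallow piezometer, so vertical flow is downward (recharge condition).

|i_v| ≈ 0.0376; vertical flow is downward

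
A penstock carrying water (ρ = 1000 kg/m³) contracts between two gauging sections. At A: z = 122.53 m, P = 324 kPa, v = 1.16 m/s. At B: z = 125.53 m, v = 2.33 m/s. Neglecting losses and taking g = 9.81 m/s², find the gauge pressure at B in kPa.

Pressure head at A: ψ₁ = P₁/(ρg) = 324×1000 / (1000 × 9.81) = 33.03 m.
Velocity heads: v₁²/2g = 1.16²/19.62 = 0.069 m; v₂²/2g = 2.33²/19.62 = 0.277 m.
Total head H = z₁ + ψ₁ + v₁²/2g = 122.53 + 33.03 + 0.069 = 155.63 m.
ψ₂ = H − z₂ − v₂²/2g = 155.63 − 125.53 − 0.277 = 29.82 m.
P₂ = ρgψ₂ = 1000 × 9.81 × 29.82 ≈ 293 kPa.

P₂ ≈ 293 kPa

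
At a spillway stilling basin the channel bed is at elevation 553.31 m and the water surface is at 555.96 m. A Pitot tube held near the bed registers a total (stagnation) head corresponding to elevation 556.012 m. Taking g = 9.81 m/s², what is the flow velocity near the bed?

v ≈ 1.01 m/s

Near the bed, under hydrostatic conditions, the piezometric head (z + ψ) equals the free-surface elevation, 555.96 m.
Velocity head = total − piezometric = 556.012 − 555.96 = 0.052 m.
v = √(2g·h_v) = √(2 × 9.81 × 0.052) = 1.01 m/s.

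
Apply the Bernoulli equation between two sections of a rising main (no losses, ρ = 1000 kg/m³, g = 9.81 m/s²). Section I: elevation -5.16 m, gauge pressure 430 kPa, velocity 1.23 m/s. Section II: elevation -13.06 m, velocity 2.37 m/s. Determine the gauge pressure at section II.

P₂ ≈ 505 kPa

Pressure head at I: ψ₁ = P₁/(ρg) = 430×1000 / (1000 × 9.81) = 43.83 m.
Velocity heads: v₁²/2g = 1.23²/19.62 = 0.077 m; v₂²/2g = 2.37²/19.62 = 0.286 m.
Total head H = z₁ + ψ₁ + v₁²/2g = -5.16 + 43.83 + 0.077 = 38.75 m.
ψ₂ = H − z₂ − v₂²/2g = 38.75 − (-13.06) − 0.286 = 51.52 m.
P₂ = ρgψ₂ = 1000 × 9.81 × 51.52 ≈ 505 kPa.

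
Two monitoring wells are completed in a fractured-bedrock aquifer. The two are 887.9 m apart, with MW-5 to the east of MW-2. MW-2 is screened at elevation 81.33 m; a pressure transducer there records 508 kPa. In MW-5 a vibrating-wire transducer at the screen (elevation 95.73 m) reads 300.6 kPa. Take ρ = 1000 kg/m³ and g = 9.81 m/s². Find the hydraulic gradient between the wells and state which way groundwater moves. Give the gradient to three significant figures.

Pressure head at MW-2: ψ = P/(ρg) = 508×1000 / (1000 × 9.81) = 51.78 m.
Total head at MW-2: h = z + ψ = 81.33 + 51.78 = 133.11 m.
Pressure head at MW-5: ψ = P/(ρg) = 300.6×1000 / (1000 × 9.81) = 30.64 m.
Total head at MW-5: h = z + ψ = 95.73 + 30.64 = 126.37 m.
Head difference: h(MW-2) − h(MW-5) = 133.11 − 126.37 = 6.74 m.
Hydraulic gradient: i = |Δh| / L = 6.74 / 887.9 = 0.00759.
Flow is from higher to lower head: from MW-2 toward MW-5, i.e. toward the east.

i ≈ 0.00759; groundwater flows toward the east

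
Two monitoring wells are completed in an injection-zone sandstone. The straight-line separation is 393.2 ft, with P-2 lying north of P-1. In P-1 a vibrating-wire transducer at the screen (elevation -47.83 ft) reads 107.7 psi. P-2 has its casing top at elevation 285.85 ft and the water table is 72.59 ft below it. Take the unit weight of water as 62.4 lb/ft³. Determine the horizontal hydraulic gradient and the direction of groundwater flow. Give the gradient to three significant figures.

Pressure head at P-1: ψ = 144·P/γ = 144 × 107.7 / 62.4 = 248.54 ft.
Total head at P-1: h = z + ψ = -47.83 + 248.54 = 200.71 ft.
Total head at P-2: h = 285.85 − 72.59 = 213.26 ft.
Head difference: h(P-1) − h(P-2) = 200.71 − 213.26 = -12.55 ft.
Hydraulic gradient: i = |Δh| / L = 12.55 / 393.2 = 0.0319.
Flow is from higher to lower head: from P-2 toward P-1, i.e. toward the south.

i ≈ 0.0319; groundwater flows toward the south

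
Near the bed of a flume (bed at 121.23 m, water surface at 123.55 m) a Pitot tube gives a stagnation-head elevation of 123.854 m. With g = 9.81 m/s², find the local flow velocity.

v ≈ 2.44 m/s

Near the bed, under hydrostatic conditions, the piezometric head (z + ψ) equals the free-surface elevation, 123.55 m.
Velocity head = total − piezometric = 123.854 − 123.55 = 0.304 m.
v = √(2g·h_v) = √(2 × 9.81 × 0.304) = 2.44 m/s.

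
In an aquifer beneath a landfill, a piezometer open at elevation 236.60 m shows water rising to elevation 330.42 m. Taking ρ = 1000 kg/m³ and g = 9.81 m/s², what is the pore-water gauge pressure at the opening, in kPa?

Pressure head ψ = h − z = 330.42 − 236.60 = 93.82 m.
P = ρgψ = 1000 × 9.81 × 93.82 = 920374 Pa ≈ 920 kPa.

P ≈ 920 kPa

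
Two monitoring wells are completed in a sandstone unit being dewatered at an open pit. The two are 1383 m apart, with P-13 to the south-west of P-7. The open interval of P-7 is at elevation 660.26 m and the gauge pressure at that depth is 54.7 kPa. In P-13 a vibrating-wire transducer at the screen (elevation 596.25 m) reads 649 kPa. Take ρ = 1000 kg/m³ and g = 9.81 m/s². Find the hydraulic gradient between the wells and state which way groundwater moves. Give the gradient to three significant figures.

Pressure head at P-7: ψ = P/(ρg) = 54.7×1000 / (1000 × 9.81) = 5.58 m.
Total head at P-7: h = z + ψ = 660.26 + 5.58 = 665.84 m.
Pressure head at P-13: ψ = P/(ρg) = 649×1000 / (1000 × 9.81) = 66.16 m.
Total head at P-13: h = z + ψ = 596.25 + 66.16 = 662.41 m.
Head difference: h(P-7) − h(P-13) = 665.84 − 662.41 = 3.43 m.
Hydraulic gradient: i = |Δh| / L = 3.43 / 1383 = 0.00248.
Flow is from higher to lower head: from P-7 toward P-13, i.e. toward the south-west.

i ≈ 0.00248; groundwater flows toward the south-west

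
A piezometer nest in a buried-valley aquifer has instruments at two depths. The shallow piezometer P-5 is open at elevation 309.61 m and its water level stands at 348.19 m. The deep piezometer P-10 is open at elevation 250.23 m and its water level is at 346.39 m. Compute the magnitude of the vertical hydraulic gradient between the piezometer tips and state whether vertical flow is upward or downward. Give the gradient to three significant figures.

Total head at P-5: h = 348.19 m (water level in the standpipe).
Total head at P-10: h = 346.39 m.
Δh = h(P-5) − h(P-10) = 348.19 − 346.39 = 1.80 m.
Vertical separation Δz = 309.61 − 250.23 = 59.38 m.
|i_v| = |Δh| / Δz = 1.80 / 59.38 = 0.0303.
Head is higher in the shallow piezometer, so vertical flow is downward (recharge condition).

|i_v| ≈ 0.0303; vertical flow is downward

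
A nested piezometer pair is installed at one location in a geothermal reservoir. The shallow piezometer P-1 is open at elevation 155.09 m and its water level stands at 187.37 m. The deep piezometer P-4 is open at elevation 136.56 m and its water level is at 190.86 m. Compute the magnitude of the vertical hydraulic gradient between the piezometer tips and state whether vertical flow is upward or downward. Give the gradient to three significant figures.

Total head at P-1: h = 187.37 m (water level in the standpipe).
Total head at P-4: h = 190.86 m.
Δh = h(P-1) − h(P-4) = 187.37 − 190.86 = -3.49 m.
Vertical separation Δz = 155.09 − 136.56 = 18.53 m.
|i_v| = |Δh| / Δz = 3.49 / 18.53 = 0.188.
Head is higher in the deep piezometer, so vertical flow is upward (discharge condition).

|i_v| ≈ 0.188; vertical flow is upward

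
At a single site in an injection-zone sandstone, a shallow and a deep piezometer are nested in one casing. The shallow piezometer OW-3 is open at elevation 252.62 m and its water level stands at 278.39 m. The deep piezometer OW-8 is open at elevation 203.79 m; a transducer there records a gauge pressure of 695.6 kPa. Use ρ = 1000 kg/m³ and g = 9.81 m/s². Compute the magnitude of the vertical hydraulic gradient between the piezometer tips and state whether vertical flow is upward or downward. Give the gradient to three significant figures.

|i_v| ≈ 0.0756; vertical flow is downward

Total head at OW-3: h = 278.39 m (water level in the standpipe).
Pressure head at OW-8: ψ = P/(ρg) = 695.6×1000 / (1000 × 9.81) = 70.91 m.
Total head at OW-8: h = z + ψ = 203.79 + 70.91 = 274.70 m.
Δh = h(OW-3) − h(OW-8) = 278.39 − 274.70 = 3.69 m.
Vertical separation Δz = 252.62 − 203.79 = 48.83 m.
|i_v| = |Δh| / Δz = 3.69 / 48.83 = 0.0756.
Head is higher in the shallow piezometer, so vertical flow is downward (recharge condition).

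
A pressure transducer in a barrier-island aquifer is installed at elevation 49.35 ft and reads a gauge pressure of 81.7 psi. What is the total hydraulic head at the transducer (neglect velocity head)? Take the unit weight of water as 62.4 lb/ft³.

h ≈ 237.89 ft

ψ = 144·P/γ = 144 × 81.7 / 62.4 = 188.54 ft.
h = z + ψ = 49.35 + 188.54 = 237.89 ft.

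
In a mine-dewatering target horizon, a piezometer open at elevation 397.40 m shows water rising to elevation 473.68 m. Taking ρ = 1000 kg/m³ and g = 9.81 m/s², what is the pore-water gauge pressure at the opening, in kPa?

Pressure head ψ = h − z = 473.68 − 397.40 = 76.28 m.
P = ρgψ = 1000 × 9.81 × 76.28 = 748307 Pa ≈ 748 kPa.

P ≈ 748 kPa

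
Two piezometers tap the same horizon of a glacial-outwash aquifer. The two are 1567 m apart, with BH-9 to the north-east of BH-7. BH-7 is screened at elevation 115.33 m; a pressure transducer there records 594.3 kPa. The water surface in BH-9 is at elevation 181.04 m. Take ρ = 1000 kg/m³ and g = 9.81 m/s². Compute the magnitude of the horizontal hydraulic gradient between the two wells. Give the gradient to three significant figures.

i ≈ 0.00327

Pressure head at BH-7: ψ = P/(ρg) = 594.3×1000 / (1000 × 9.81) = 60.58 m.
Total head at BH-7: h = z + ψ = 115.33 + 60.58 = 175.91 m.
Total head at BH-9: h = 181.04 m (water level in the piezometer is the total head).
Head difference: h(BH-7) − h(BH-9) = 175.91 − 181.04 = -5.13 m.
Hydraulic gradient: i = |Δh| / L = 5.13 / 1567 = 0.00327.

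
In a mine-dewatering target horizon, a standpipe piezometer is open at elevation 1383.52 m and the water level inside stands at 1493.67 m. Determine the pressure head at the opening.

ψ ≈ 110.15 m

Total head h = 1493.67 m (the water-surface elevation in the piezometer).
Pressure head ψ = h − z = 1493.67 − 1383.52 = 110.15 m.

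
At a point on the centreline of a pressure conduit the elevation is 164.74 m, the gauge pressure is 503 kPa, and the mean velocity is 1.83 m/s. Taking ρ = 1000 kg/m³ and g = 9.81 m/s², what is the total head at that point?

Pressure head ψ = P/(ρg) = 503×1000 / (1000 × 9.81) = 51.27 m.
Velocity head = v²/(2g) = 1.83² / (2 × 9.81) = 0.171 m.
h = z + ψ + v²/(2g) = 164.74 + 51.27 + 0.171 = 216.18 m.

h ≈ 216.18 m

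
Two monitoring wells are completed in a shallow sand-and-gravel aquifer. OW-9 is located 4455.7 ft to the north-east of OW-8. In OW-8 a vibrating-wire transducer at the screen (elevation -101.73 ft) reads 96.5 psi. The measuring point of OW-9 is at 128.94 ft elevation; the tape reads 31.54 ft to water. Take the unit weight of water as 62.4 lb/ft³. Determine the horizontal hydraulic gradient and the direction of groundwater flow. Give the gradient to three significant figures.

Pressure head at OW-8: ψ = 144·P/γ = 144 × 96.5 / 62.4 = 222.69 ft.
Total head at OW-8: h = z + ψ = -101.73 + 222.69 = 120.96 ft.
Total head at OW-9: h = 128.94 − 31.54 = 97.40 ft.
Head difference: h(OW-8) − h(OW-9) = 120.96 − 97.40 = 23.56 ft.
Hydraulic gradient: i = |Δh| / L = 23.56 / 4455.7 = 0.00529.
Flow is from higher to lower head: from OW-8 toward OW-9, i.e. toward the north-east.

i ≈ 0.00529; groundwater flows toward the north-east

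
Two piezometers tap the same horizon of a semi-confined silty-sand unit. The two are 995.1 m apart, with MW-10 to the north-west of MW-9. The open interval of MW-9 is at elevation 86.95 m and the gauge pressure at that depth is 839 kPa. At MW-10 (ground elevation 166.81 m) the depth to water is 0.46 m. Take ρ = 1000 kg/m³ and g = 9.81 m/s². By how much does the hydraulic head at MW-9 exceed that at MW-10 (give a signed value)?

Δh ≈ 6.12 m

Pressure head at MW-9: ψ = P/(ρg) = 839×1000 / (1000 × 9.81) = 85.52 m.
Total head at MW-9: h = z + ψ = 86.95 + 85.52 = 172.47 m.
Total head at MW-10: h = 166.81 − 0.46 = 166.35 m.
Head difference: h(MW-9) − h(MW-10) = 172.47 − 166.35 = 6.12 m.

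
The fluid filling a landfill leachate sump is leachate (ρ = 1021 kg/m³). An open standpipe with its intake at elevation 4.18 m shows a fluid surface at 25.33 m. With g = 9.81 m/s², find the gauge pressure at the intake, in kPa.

P ≈ 212 kPa

Pressure head ψ = h − z = 25.33 − 4.18 = 21.15 m.
P = ρgψ = 1021 × 9.81 × 21.15 = 211839 Pa ≈ 212 kPa.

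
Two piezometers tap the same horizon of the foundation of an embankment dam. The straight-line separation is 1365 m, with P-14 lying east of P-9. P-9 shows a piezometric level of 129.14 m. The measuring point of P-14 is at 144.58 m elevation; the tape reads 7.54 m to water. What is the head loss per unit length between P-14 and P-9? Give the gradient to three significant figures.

i ≈ 0.00579 m/m

Total head at P-9: h = 129.14 m (water level in the piezometer is the total head).
Total head at P-14: h = 144.58 − 7.54 = 137.04 m.
Head difference: h(P-9) − h(P-14) = 129.14 − 137.04 = -7.90 m.
Hydraulic gradient: i = |Δh| / L = 7.90 / 1365 = 0.00579.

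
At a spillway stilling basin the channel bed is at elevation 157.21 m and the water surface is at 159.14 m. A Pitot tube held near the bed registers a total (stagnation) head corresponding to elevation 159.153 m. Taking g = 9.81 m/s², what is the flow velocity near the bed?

v ≈ 0.505 m/s

Near the bed, under hydrostatic conditions, the piezometric head (z + ψ) equals the free-surface elevation, 159.14 m.
Velocity head = total − piezometric = 159.153 − 159.14 = 0.013 m.
v = √(2g·h_v) = √(2 × 9.81 × 0.013) = 0.505 m/s.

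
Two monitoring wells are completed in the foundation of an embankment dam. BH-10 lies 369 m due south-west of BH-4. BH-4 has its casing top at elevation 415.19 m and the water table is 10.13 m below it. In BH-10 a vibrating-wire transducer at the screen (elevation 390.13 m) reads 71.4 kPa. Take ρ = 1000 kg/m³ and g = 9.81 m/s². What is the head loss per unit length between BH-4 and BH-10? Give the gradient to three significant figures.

i ≈ 0.0207 m/m

Total head at BH-4: h = 415.19 − 10.13 = 405.06 m.
Pressure head at BH-10: ψ = P/(ρg) = 71.4×1000 / (1000 × 9.81) = 7.28 m.
Total head at BH-10: h = z + ψ = 390.13 + 7.28 = 397.41 m.
Head difference: h(BH-4) − h(BH-10) = 405.06 − 397.41 = 7.65 m.
Hydraulic gradient: i = |Δh| / L = 7.65 / 369 = 0.0207.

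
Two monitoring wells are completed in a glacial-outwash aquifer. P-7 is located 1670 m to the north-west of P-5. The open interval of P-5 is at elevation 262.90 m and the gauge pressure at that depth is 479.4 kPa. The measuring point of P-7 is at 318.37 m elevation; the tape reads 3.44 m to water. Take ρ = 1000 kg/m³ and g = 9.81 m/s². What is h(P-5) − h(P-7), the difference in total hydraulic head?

Pressure head at P-5: ψ = P/(ρg) = 479.4×1000 / (1000 × 9.81) = 48.87 m.
Total head at P-5: h = z + ψ = 262.90 + 48.87 = 311.77 m.
Total head at P-7: h = 318.37 − 3.44 = 314.93 m.
Head difference: h(P-5) − h(P-7) = 311.77 − 314.93 = -3.16 m.

Δh ≈ -3.16 m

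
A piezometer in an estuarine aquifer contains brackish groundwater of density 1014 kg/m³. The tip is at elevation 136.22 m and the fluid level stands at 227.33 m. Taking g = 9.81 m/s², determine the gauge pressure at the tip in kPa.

P ≈ 906 kPa

Pressure head ψ = h − z = 227.33 − 136.22 = 91.11 m.
P = ρgψ = 1014 × 9.81 × 91.11 = 906302 Pa ≈ 906 kPa.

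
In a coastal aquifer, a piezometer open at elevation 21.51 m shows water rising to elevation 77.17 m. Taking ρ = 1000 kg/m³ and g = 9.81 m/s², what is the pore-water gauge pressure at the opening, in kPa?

P ≈ 546 kPa

Pressure head ψ = h − z = 77.17 − 21.51 = 55.66 m.
P = ρgψ = 1000 × 9.81 × 55.66 = 546025 Pa ≈ 546 kPa.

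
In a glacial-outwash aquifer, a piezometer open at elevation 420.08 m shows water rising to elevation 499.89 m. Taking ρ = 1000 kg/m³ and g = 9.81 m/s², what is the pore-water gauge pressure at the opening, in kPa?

P ≈ 783 kPa

Pressure head ψ = h − z = 499.89 − 420.08 = 79.81 m.
P = ρgψ = 1000 × 9.81 × 79.81 = 782936 Pa ≈ 783 kPa.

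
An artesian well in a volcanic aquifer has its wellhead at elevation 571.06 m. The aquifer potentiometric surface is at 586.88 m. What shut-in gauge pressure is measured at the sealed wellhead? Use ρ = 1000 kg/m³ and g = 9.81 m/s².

Head above the cap: Δh = 586.88 − 571.06 = 15.82 m.
P = ρgΔh = 1000 × 9.81 × 15.82 = 155194 Pa ≈ 155 kPa.

P ≈ 155 kPa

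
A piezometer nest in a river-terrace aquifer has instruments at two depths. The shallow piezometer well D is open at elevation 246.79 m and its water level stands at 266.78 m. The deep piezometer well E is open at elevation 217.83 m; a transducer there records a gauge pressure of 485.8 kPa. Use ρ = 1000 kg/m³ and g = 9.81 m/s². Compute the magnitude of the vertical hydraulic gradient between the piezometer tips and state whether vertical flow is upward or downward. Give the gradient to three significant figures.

Total head at well D: h = 266.78 m (water level in the standpipe).
Pressure head at well E: ψ = P/(ρg) = 485.8×1000 / (1000 × 9.81) = 49.52 m.
Total head at well E: h = z + ψ = 217.83 + 49.52 = 267.35 m.
Δh = h(well D) − h(well E) = 266.78 − 267.35 = -0.57 m.
Vertical separation Δz = 246.79 − 217.83 = 28.96 m.
|i_v| = |Δh| / Δz = 0.57 / 28.96 = 0.0197.
Head is higher in the deep piezometer, so vertical flow is upward (discharge condition).

|i_v| ≈ 0.0197; vertical flow is upward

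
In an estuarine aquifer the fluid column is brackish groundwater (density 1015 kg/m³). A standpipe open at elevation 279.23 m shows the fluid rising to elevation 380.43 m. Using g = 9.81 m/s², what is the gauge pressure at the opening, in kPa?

P ≈ 1010 kPa

Pressure head ψ = h − z = 380.43 − 279.23 = 101.20 m.
P = ρgψ = 1015 × 9.81 × 101.20 = 1007664 Pa ≈ 1010 kPa.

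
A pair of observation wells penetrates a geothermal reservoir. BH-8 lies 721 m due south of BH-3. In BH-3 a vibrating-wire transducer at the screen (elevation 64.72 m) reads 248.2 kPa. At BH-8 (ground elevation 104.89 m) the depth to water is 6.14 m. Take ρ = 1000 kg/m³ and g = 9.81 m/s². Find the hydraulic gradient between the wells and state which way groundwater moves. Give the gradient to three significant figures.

Pressure head at BH-3: ψ = P/(ρg) = 248.2×1000 / (1000 × 9.81) = 25.30 m.
Total head at BH-3: h = z + ψ = 64.72 + 25.30 = 90.02 m.
Total head at BH-8: h = 104.89 − 6.14 = 98.75 m.
Head difference: h(BH-3) − h(BH-8) = 90.02 − 98.75 = -8.73 m.
Hydraulic gradient: i = |Δh| / L = 8.73 / 721 = 0.0121.
Flow is from higher to lower head: from BH-8 toward BH-3, i.e. toward the north.

i ≈ 0.0121; groundwater flows toward the north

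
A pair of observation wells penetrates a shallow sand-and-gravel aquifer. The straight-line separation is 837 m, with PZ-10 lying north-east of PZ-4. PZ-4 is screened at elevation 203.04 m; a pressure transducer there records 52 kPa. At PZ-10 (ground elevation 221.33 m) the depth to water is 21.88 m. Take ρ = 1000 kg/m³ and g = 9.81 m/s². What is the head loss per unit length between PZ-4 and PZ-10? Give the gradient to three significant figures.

i ≈ 0.0106 m/m

Pressure head at PZ-4: ψ = P/(ρg) = 52×1000 / (1000 × 9.81) = 5.30 m.
Total head at PZ-4: h = z + ψ = 203.04 + 5.30 = 208.34 m.
Total head at PZ-10: h = 221.33 − 21.88 = 199.45 m.
Head difference: h(PZ-4) − h(PZ-10) = 208.34 − 199.45 = 8.89 m.
Hydraulic gradient: i = |Δh| / L = 8.89 / 837 = 0.0106.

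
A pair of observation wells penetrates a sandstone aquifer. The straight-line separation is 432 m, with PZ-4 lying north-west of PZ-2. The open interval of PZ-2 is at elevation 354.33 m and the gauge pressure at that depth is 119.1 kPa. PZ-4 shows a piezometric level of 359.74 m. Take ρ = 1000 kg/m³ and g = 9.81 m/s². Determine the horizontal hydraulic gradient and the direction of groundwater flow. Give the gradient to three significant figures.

Pressure head at PZ-2: ψ = P/(ρg) = 119.1×1000 / (1000 × 9.81) = 12.14 m.
Total head at PZ-2: h = z + ψ = 354.33 + 12.14 = 366.47 m.
Total head at PZ-4: h = 359.74 m (water level in the piezometer is the total head).
Head difference: h(PZ-2) − h(PZ-4) = 366.47 − 359.74 = 6.73 m.
Hydraulic gradient: i = |Δh| / L = 6.73 / 432 = 0.0156.
Flow is from higher to lower head: from PZ-2 toward PZ-4, i.e. toward the north-west.

i ≈ 0.0156; groundwater flows toward the north-west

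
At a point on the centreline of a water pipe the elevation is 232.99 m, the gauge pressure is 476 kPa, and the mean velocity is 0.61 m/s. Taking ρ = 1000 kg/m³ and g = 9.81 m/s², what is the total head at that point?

Pressure head ψ = P/(ρg) = 476×1000 / (1000 × 9.81) = 48.52 m.
Velocity head = v²/(2g) = 0.61² / (2 × 9.81) = 0.019 m.
h = z + ψ + v²/(2g) = 232.99 + 48.52 + 0.019 = 281.53 m.

h ≈ 281.53 m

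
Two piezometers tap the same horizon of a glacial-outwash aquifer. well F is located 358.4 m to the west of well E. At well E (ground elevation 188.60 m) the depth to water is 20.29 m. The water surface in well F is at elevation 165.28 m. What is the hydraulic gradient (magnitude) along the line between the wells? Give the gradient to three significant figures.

i ≈ 0.00845

Total head at well E: h = 188.60 − 20.29 = 168.31 m.
Total head at well F: h = 165.28 m (water level in the piezometer is the total head).
Head difference: h(well E) − h(well F) = 168.31 − 165.28 = 3.03 m.
Hydraulic gradient: i = |Δh| / L = 3.03 / 358.4 = 0.00845.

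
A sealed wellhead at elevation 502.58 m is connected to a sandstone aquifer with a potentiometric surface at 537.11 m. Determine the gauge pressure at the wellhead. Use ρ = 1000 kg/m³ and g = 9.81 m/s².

P ≈ 339 kPa

Head above the cap: Δh = 537.11 − 502.58 = 34.53 m.
P = ρgΔh = 1000 × 9.81 × 34.53 = 338739 Pa ≈ 339 kPa.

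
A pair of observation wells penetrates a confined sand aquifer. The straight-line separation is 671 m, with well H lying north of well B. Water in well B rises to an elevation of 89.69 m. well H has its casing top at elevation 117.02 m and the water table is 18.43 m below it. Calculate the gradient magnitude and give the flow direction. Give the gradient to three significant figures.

i ≈ 0.0133; groundwater flows toward the south

Total head at well B: h = 89.69 m (water level in the piezometer is the total head).
Total head at well H: h = 117.02 − 18.43 = 98.59 m.
Head difference: h(well B) − h(well H) = 89.69 − 98.59 = -8.90 m.
Hydraulic gradient: i = |Δh| / L = 8.90 / 671 = 0.0133.
Flow is from higher to lower head: from well H toward well B, i.e. toward the south.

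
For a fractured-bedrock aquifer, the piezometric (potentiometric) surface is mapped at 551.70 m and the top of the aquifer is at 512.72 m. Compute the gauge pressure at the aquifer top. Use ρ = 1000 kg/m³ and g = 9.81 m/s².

Pressure head at the aquifer top: ψ = h − z = 551.70 − 512.72 = 38.98 m.
P = ρgψ = 1000 × 9.81 × 38.98 = 382394 Pa ≈ 382 kPa.

P ≈ 382 kPa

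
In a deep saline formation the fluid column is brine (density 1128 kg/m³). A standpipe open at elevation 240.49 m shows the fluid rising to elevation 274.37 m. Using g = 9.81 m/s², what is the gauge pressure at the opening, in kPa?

Pressure head ψ = h − z = 274.37 − 240.49 = 33.88 m.
P = ρgψ = 1128 × 9.81 × 33.88 = 374905 Pa ≈ 375 kPa.

P ≈ 375 kPa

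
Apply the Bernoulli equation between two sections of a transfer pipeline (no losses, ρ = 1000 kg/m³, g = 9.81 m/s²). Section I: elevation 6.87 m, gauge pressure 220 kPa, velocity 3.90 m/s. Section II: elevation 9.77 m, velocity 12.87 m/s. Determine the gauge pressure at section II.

Pressure head at I: ψ₁ = P₁/(ρg) = 220×1000 / (1000 × 9.81) = 22.43 m.
Velocity heads: v₁²/2g = 3.90²/19.62 = 0.775 m; v₂²/2g = 12.87²/19.62 = 8.442 m.
Total head H = z₁ + ψ₁ + v₁²/2g = 6.87 + 22.43 + 0.775 = 30.07 m.
ψ₂ = H − z₂ − v₂²/2g = 30.07 − 9.77 − 8.442 = 11.86 m.
P₂ = ρgψ₂ = 1000 × 9.81 × 11.86 ≈ 116 kPa.

P₂ ≈ 116 kPa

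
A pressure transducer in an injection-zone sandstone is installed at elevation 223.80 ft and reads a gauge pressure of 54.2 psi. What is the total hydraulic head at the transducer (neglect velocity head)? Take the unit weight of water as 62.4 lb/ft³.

h ≈ 348.88 ft

ψ = 144·P/γ = 144 × 54.2 / 62.4 = 125.08 ft.
h = z + ψ = 223.80 + 125.08 = 348.88 ft.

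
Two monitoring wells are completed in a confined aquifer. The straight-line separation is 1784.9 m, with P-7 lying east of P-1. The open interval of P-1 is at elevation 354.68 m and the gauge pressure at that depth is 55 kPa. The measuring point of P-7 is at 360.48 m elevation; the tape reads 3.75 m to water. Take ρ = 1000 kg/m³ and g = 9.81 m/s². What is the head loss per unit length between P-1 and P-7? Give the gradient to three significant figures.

Pressure head at P-1: ψ = P/(ρg) = 55×1000 / (1000 × 9.81) = 5.61 m.
Total head at P-1: h = z + ψ = 354.68 + 5.61 = 360.29 m.
Total head at P-7: h = 360.48 − 3.75 = 356.73 m.
Head difference: h(P-1) − h(P-7) = 360.29 − 356.73 = 3.56 m.
Hydraulic gradient: i = |Δh| / L = 3.56 / 1784.9 = 0.00199.

i ≈ 0.00199 m/m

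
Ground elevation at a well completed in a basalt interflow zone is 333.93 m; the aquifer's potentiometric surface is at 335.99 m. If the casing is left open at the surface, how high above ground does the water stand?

Water rises to the potentiometric surface, so the rise above ground = 335.99 − 333.93 = 2.06 m.

≈ 2.06 m above ground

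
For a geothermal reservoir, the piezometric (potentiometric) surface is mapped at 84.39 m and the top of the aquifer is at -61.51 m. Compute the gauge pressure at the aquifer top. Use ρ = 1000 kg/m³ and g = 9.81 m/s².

Pressure head at the aquifer top: ψ = h − z = 84.39 − (-61.51) = 145.90 m.
P = ρgψ = 1000 × 9.81 × 145.90 = 1431279 Pa ≈ 1430 kPa.

P ≈ 1430 kPa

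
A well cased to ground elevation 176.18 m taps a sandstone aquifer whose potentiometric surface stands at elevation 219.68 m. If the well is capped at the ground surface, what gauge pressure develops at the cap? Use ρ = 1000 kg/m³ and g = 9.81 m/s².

P ≈ 427 kPa

Head above the cap: Δh = 219.68 − 176.18 = 43.50 m.
P = ρgΔh = 1000 × 9.81 × 43.50 = 426735 Pa ≈ 427 kPa.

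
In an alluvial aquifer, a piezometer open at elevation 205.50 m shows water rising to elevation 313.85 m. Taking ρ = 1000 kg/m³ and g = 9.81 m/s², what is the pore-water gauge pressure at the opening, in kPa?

Pressure head ψ = h − z = 313.85 − 205.50 = 108.35 m.
P = ρgψ = 1000 × 9.81 × 108.35 = 1062914 Pa ≈ 1060 kPa.

P ≈ 1060 kPa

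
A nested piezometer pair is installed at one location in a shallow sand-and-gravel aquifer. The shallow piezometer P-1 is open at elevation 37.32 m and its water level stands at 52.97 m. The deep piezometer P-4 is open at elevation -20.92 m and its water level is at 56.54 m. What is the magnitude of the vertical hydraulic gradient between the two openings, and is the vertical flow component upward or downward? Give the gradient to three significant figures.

|i_v| ≈ 0.0613; vertical flow is upward

Total head at P-1: h = 52.97 m (water level in the standpipe).
Total head at P-4: h = 56.54 m.
Δh = h(P-1) − h(P-4) = 52.97 − 56.54 = -3.57 m.
Vertical separation Δz = 37.32 − (-20.92) = 58.24 m.
|i_v| = |Δh| / Δz = 3.57 / 58.24 = 0.0613.
Head is higher in the deep piezometer, so vertical flow is upward (discharge condition).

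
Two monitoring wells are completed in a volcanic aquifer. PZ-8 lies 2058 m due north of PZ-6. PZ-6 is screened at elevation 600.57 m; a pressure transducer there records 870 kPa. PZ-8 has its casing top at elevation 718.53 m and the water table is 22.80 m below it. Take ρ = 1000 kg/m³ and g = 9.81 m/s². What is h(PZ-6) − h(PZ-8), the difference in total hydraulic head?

Δh ≈ -6.47 m

Pressure head at PZ-6: ψ = P/(ρg) = 870×1000 / (1000 × 9.81) = 88.69 m.
Total head at PZ-6: h = z + ψ = 600.57 + 88.69 = 689.26 m.
Total head at PZ-8: h = 718.53 − 22.80 = 695.73 m.
Head difference: h(PZ-6) − h(PZ-8) = 689.26 − 695.73 = -6.47 m.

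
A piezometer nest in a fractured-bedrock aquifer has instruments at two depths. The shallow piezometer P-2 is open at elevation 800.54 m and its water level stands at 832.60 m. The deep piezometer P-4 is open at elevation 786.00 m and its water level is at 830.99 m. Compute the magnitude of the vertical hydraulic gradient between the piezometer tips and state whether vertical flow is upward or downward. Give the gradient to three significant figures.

Total head at P-2: h = 832.60 m (water level in the standpipe).
Total head at P-4: h = 830.99 m.
Δh = h(P-2) − h(P-4) = 832.60 − 830.99 = 1.61 m.
Vertical separation Δz = 800.54 − 786.00 = 14.54 m.
|i_v| = |Δh| / Δz = 1.61 / 14.54 = 0.111.
Head is higher in the shallow piezometer, so vertical flow is downward (recharge condition).

|i_v| ≈ 0.111; vertical flow is downward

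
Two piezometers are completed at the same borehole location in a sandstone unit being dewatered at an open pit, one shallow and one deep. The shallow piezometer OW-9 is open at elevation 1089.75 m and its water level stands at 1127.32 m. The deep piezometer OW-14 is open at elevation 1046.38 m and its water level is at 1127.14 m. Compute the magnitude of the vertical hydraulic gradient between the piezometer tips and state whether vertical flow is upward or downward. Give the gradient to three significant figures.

Total head at OW-9: h = 1127.32 m (water level in the standpipe).
Total head at OW-14: h = 1127.14 m.
Δh = h(OW-9) − h(OW-14) = 1127.32 − 1127.14 = 0.18 m.
Vertical separation Δz = 1089.75 − 1046.38 = 43.37 m.
|i_v| = |Δh| / Δz = 0.18 / 43.37 = 0.00415.
Head is higher in the shallow piezometer, so vertical flow is downward (recharge condition).

|i_v| ≈ 0.00415; vertical flow is downward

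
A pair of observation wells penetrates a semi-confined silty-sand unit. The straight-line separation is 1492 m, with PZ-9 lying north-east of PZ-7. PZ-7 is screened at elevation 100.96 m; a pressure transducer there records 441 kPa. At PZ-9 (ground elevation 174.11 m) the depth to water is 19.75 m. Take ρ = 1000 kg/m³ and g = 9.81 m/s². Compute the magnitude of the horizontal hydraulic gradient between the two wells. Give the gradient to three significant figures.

i ≈ 0.00566

Pressure head at PZ-7: ψ = P/(ρg) = 441×1000 / (1000 × 9.81) = 44.95 m.
Total head at PZ-7: h = z + ψ = 100.96 + 44.95 = 145.91 m.
Total head at PZ-9: h = 174.11 − 19.75 = 154.36 m.
Head difference: h(PZ-7) − h(PZ-9) = 145.91 − 154.36 = -8.45 m.
Hydraulic gradient: i = |Δh| / L = 8.45 / 1492 = 0.00566.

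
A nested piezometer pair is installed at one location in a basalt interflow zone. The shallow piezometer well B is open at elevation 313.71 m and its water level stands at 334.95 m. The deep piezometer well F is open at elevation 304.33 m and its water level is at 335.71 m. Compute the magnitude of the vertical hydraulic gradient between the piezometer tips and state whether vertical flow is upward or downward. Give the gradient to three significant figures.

Total head at well B: h = 334.95 m (water level in the standpipe).
Total head at well F: h = 335.71 m.
Δh = h(well B) − h(well F) = 334.95 − 335.71 = -0.76 m.
Vertical separation Δz = 313.71 − 304.33 = 9.38 m.
|i_v| = |Δh| / Δz = 0.76 / 9.38 = 0.0810.
Head is higher in the deep piezometer, so vertical flow is upward (discharge condition).

|i_v| ≈ 0.0810; vertical flow is upward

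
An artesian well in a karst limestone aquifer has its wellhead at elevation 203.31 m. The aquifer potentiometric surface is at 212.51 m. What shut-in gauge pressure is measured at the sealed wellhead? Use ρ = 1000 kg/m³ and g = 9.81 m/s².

P ≈ 90.3 kPa

Head above the cap: Δh = 212.51 − 203.31 = 9.20 m.
P = ρgΔh = 1000 × 9.81 × 9.20 = 90252 Pa ≈ 90.3 kPa.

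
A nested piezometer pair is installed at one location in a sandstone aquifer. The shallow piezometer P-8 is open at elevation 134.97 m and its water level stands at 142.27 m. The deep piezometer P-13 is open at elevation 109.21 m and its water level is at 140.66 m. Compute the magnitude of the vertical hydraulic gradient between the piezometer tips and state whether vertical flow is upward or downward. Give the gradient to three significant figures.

Total head at P-8: h = 142.27 m (water level in the standpipe).
Total head at P-13: h = 140.66 m.
Δh = h(P-8) − h(P-13) = 142.27 − 140.66 = 1.61 m.
Vertical separation Δz = 134.97 − 109.21 = 25.76 m.
|i_v| = |Δh| / Δz = 1.61 / 25.76 = 0.0625.
Head is higher in the shallow piezometer, so vertical flow is downward (recharge condition).

|i_v| ≈ 0.0625; vertical flow is downward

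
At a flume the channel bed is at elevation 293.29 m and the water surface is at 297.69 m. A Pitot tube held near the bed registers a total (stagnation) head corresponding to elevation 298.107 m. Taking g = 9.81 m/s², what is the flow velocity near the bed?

Near the bed, under hydrostatic conditions, the piezometric head (z + ψ) equals the free-surface elevation, 297.69 m.
Velocity head = total − piezometric = 298.107 − 297.69 = 0.417 m.
v = √(2g·h_v) = √(2 × 9.81 × 0.417) = 2.86 m/s.

v ≈ 2.86 m/s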